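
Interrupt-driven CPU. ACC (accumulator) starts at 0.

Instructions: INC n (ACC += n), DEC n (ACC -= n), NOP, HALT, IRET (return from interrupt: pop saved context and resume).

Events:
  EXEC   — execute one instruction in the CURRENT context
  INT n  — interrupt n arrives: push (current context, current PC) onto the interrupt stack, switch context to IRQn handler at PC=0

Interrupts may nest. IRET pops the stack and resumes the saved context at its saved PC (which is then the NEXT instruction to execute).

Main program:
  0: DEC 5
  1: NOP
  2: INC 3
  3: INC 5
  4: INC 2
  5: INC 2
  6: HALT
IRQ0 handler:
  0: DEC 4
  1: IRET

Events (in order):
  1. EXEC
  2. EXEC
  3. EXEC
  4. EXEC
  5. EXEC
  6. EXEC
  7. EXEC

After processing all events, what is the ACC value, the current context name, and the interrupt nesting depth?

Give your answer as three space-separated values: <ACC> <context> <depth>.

Answer: 7 MAIN 0

Derivation:
Event 1 (EXEC): [MAIN] PC=0: DEC 5 -> ACC=-5
Event 2 (EXEC): [MAIN] PC=1: NOP
Event 3 (EXEC): [MAIN] PC=2: INC 3 -> ACC=-2
Event 4 (EXEC): [MAIN] PC=3: INC 5 -> ACC=3
Event 5 (EXEC): [MAIN] PC=4: INC 2 -> ACC=5
Event 6 (EXEC): [MAIN] PC=5: INC 2 -> ACC=7
Event 7 (EXEC): [MAIN] PC=6: HALT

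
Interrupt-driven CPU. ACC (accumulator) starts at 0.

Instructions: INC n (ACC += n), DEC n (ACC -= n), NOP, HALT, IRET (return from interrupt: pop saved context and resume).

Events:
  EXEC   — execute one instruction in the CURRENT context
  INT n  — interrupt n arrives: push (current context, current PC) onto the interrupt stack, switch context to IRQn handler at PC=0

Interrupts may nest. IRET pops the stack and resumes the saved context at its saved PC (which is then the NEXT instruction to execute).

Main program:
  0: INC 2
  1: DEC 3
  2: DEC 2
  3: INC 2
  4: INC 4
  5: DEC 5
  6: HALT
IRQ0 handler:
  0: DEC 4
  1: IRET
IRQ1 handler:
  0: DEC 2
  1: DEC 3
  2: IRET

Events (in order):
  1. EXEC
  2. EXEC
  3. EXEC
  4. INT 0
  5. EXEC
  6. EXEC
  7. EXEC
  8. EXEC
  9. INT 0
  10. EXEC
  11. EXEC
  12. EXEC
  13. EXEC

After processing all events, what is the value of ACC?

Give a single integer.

Event 1 (EXEC): [MAIN] PC=0: INC 2 -> ACC=2
Event 2 (EXEC): [MAIN] PC=1: DEC 3 -> ACC=-1
Event 3 (EXEC): [MAIN] PC=2: DEC 2 -> ACC=-3
Event 4 (INT 0): INT 0 arrives: push (MAIN, PC=3), enter IRQ0 at PC=0 (depth now 1)
Event 5 (EXEC): [IRQ0] PC=0: DEC 4 -> ACC=-7
Event 6 (EXEC): [IRQ0] PC=1: IRET -> resume MAIN at PC=3 (depth now 0)
Event 7 (EXEC): [MAIN] PC=3: INC 2 -> ACC=-5
Event 8 (EXEC): [MAIN] PC=4: INC 4 -> ACC=-1
Event 9 (INT 0): INT 0 arrives: push (MAIN, PC=5), enter IRQ0 at PC=0 (depth now 1)
Event 10 (EXEC): [IRQ0] PC=0: DEC 4 -> ACC=-5
Event 11 (EXEC): [IRQ0] PC=1: IRET -> resume MAIN at PC=5 (depth now 0)
Event 12 (EXEC): [MAIN] PC=5: DEC 5 -> ACC=-10
Event 13 (EXEC): [MAIN] PC=6: HALT

Answer: -10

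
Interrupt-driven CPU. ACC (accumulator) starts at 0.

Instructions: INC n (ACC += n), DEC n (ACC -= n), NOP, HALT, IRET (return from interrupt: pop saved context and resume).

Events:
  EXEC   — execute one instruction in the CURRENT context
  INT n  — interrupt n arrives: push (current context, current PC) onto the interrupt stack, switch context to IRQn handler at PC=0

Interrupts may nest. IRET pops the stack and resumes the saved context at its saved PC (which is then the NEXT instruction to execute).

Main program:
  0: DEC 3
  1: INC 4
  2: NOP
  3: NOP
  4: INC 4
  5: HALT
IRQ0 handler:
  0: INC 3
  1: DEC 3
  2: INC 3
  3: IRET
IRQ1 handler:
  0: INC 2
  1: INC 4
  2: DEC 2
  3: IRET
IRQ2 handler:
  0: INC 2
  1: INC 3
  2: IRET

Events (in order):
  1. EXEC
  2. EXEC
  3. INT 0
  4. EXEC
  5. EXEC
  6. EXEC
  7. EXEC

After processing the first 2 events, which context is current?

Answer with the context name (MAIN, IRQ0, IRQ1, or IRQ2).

Answer: MAIN

Derivation:
Event 1 (EXEC): [MAIN] PC=0: DEC 3 -> ACC=-3
Event 2 (EXEC): [MAIN] PC=1: INC 4 -> ACC=1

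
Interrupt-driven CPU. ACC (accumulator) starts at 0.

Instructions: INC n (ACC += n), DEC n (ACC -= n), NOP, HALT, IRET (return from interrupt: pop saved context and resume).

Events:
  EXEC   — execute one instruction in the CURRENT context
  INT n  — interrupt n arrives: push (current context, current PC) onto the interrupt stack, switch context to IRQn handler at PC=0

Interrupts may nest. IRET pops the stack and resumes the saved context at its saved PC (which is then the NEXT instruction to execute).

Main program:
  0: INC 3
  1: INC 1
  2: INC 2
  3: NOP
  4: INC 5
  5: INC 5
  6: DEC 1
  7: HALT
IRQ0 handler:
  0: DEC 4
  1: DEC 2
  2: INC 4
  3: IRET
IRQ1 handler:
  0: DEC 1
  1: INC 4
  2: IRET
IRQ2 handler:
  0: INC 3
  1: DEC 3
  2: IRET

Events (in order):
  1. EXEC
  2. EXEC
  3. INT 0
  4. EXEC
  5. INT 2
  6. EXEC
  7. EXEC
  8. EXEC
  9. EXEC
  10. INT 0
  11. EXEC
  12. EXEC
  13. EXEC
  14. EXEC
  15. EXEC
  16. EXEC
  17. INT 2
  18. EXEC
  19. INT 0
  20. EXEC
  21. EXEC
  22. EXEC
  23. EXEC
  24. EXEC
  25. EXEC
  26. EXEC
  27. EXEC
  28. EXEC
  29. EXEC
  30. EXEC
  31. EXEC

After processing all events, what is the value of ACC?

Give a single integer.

Answer: 9

Derivation:
Event 1 (EXEC): [MAIN] PC=0: INC 3 -> ACC=3
Event 2 (EXEC): [MAIN] PC=1: INC 1 -> ACC=4
Event 3 (INT 0): INT 0 arrives: push (MAIN, PC=2), enter IRQ0 at PC=0 (depth now 1)
Event 4 (EXEC): [IRQ0] PC=0: DEC 4 -> ACC=0
Event 5 (INT 2): INT 2 arrives: push (IRQ0, PC=1), enter IRQ2 at PC=0 (depth now 2)
Event 6 (EXEC): [IRQ2] PC=0: INC 3 -> ACC=3
Event 7 (EXEC): [IRQ2] PC=1: DEC 3 -> ACC=0
Event 8 (EXEC): [IRQ2] PC=2: IRET -> resume IRQ0 at PC=1 (depth now 1)
Event 9 (EXEC): [IRQ0] PC=1: DEC 2 -> ACC=-2
Event 10 (INT 0): INT 0 arrives: push (IRQ0, PC=2), enter IRQ0 at PC=0 (depth now 2)
Event 11 (EXEC): [IRQ0] PC=0: DEC 4 -> ACC=-6
Event 12 (EXEC): [IRQ0] PC=1: DEC 2 -> ACC=-8
Event 13 (EXEC): [IRQ0] PC=2: INC 4 -> ACC=-4
Event 14 (EXEC): [IRQ0] PC=3: IRET -> resume IRQ0 at PC=2 (depth now 1)
Event 15 (EXEC): [IRQ0] PC=2: INC 4 -> ACC=0
Event 16 (EXEC): [IRQ0] PC=3: IRET -> resume MAIN at PC=2 (depth now 0)
Event 17 (INT 2): INT 2 arrives: push (MAIN, PC=2), enter IRQ2 at PC=0 (depth now 1)
Event 18 (EXEC): [IRQ2] PC=0: INC 3 -> ACC=3
Event 19 (INT 0): INT 0 arrives: push (IRQ2, PC=1), enter IRQ0 at PC=0 (depth now 2)
Event 20 (EXEC): [IRQ0] PC=0: DEC 4 -> ACC=-1
Event 21 (EXEC): [IRQ0] PC=1: DEC 2 -> ACC=-3
Event 22 (EXEC): [IRQ0] PC=2: INC 4 -> ACC=1
Event 23 (EXEC): [IRQ0] PC=3: IRET -> resume IRQ2 at PC=1 (depth now 1)
Event 24 (EXEC): [IRQ2] PC=1: DEC 3 -> ACC=-2
Event 25 (EXEC): [IRQ2] PC=2: IRET -> resume MAIN at PC=2 (depth now 0)
Event 26 (EXEC): [MAIN] PC=2: INC 2 -> ACC=0
Event 27 (EXEC): [MAIN] PC=3: NOP
Event 28 (EXEC): [MAIN] PC=4: INC 5 -> ACC=5
Event 29 (EXEC): [MAIN] PC=5: INC 5 -> ACC=10
Event 30 (EXEC): [MAIN] PC=6: DEC 1 -> ACC=9
Event 31 (EXEC): [MAIN] PC=7: HALT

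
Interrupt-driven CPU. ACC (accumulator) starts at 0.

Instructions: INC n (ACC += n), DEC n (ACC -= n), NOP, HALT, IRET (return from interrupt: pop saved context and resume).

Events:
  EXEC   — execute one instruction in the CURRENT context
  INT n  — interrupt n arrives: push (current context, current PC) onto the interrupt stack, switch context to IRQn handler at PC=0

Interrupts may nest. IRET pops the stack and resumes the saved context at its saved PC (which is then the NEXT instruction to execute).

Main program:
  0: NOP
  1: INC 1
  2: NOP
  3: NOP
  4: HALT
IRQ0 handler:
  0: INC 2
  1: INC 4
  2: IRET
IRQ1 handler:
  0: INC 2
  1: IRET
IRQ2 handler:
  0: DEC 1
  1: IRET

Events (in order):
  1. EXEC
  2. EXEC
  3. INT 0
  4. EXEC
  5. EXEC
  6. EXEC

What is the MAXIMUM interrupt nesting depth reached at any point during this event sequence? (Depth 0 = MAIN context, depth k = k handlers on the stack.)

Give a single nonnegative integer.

Event 1 (EXEC): [MAIN] PC=0: NOP [depth=0]
Event 2 (EXEC): [MAIN] PC=1: INC 1 -> ACC=1 [depth=0]
Event 3 (INT 0): INT 0 arrives: push (MAIN, PC=2), enter IRQ0 at PC=0 (depth now 1) [depth=1]
Event 4 (EXEC): [IRQ0] PC=0: INC 2 -> ACC=3 [depth=1]
Event 5 (EXEC): [IRQ0] PC=1: INC 4 -> ACC=7 [depth=1]
Event 6 (EXEC): [IRQ0] PC=2: IRET -> resume MAIN at PC=2 (depth now 0) [depth=0]
Max depth observed: 1

Answer: 1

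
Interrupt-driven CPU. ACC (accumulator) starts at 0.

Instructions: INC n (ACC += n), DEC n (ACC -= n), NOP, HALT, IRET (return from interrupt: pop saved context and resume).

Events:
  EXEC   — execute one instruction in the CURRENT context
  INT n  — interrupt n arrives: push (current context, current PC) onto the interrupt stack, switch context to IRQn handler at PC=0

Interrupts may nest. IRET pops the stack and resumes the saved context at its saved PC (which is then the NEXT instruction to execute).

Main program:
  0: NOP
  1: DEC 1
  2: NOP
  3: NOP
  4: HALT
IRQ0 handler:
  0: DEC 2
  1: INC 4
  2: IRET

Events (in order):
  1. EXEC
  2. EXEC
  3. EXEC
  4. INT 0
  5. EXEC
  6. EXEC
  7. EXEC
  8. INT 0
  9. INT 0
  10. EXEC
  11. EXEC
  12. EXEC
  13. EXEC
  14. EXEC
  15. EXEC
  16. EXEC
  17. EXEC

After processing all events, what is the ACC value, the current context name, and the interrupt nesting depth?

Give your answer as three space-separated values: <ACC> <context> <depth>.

Answer: 5 MAIN 0

Derivation:
Event 1 (EXEC): [MAIN] PC=0: NOP
Event 2 (EXEC): [MAIN] PC=1: DEC 1 -> ACC=-1
Event 3 (EXEC): [MAIN] PC=2: NOP
Event 4 (INT 0): INT 0 arrives: push (MAIN, PC=3), enter IRQ0 at PC=0 (depth now 1)
Event 5 (EXEC): [IRQ0] PC=0: DEC 2 -> ACC=-3
Event 6 (EXEC): [IRQ0] PC=1: INC 4 -> ACC=1
Event 7 (EXEC): [IRQ0] PC=2: IRET -> resume MAIN at PC=3 (depth now 0)
Event 8 (INT 0): INT 0 arrives: push (MAIN, PC=3), enter IRQ0 at PC=0 (depth now 1)
Event 9 (INT 0): INT 0 arrives: push (IRQ0, PC=0), enter IRQ0 at PC=0 (depth now 2)
Event 10 (EXEC): [IRQ0] PC=0: DEC 2 -> ACC=-1
Event 11 (EXEC): [IRQ0] PC=1: INC 4 -> ACC=3
Event 12 (EXEC): [IRQ0] PC=2: IRET -> resume IRQ0 at PC=0 (depth now 1)
Event 13 (EXEC): [IRQ0] PC=0: DEC 2 -> ACC=1
Event 14 (EXEC): [IRQ0] PC=1: INC 4 -> ACC=5
Event 15 (EXEC): [IRQ0] PC=2: IRET -> resume MAIN at PC=3 (depth now 0)
Event 16 (EXEC): [MAIN] PC=3: NOP
Event 17 (EXEC): [MAIN] PC=4: HALT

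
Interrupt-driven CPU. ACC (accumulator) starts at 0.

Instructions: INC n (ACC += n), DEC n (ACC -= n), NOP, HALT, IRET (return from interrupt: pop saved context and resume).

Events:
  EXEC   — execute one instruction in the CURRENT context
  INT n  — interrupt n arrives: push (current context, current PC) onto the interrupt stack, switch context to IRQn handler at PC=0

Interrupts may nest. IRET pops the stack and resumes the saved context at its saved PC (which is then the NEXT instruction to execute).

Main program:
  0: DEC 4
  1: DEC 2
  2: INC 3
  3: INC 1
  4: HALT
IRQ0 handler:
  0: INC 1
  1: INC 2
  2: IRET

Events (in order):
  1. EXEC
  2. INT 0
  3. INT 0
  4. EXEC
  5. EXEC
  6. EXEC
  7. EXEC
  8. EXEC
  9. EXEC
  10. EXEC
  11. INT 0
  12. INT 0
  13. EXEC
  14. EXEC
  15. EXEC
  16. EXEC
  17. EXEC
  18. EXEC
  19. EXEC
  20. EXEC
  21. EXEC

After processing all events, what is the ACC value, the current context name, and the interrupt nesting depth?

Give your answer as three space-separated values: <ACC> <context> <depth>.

Event 1 (EXEC): [MAIN] PC=0: DEC 4 -> ACC=-4
Event 2 (INT 0): INT 0 arrives: push (MAIN, PC=1), enter IRQ0 at PC=0 (depth now 1)
Event 3 (INT 0): INT 0 arrives: push (IRQ0, PC=0), enter IRQ0 at PC=0 (depth now 2)
Event 4 (EXEC): [IRQ0] PC=0: INC 1 -> ACC=-3
Event 5 (EXEC): [IRQ0] PC=1: INC 2 -> ACC=-1
Event 6 (EXEC): [IRQ0] PC=2: IRET -> resume IRQ0 at PC=0 (depth now 1)
Event 7 (EXEC): [IRQ0] PC=0: INC 1 -> ACC=0
Event 8 (EXEC): [IRQ0] PC=1: INC 2 -> ACC=2
Event 9 (EXEC): [IRQ0] PC=2: IRET -> resume MAIN at PC=1 (depth now 0)
Event 10 (EXEC): [MAIN] PC=1: DEC 2 -> ACC=0
Event 11 (INT 0): INT 0 arrives: push (MAIN, PC=2), enter IRQ0 at PC=0 (depth now 1)
Event 12 (INT 0): INT 0 arrives: push (IRQ0, PC=0), enter IRQ0 at PC=0 (depth now 2)
Event 13 (EXEC): [IRQ0] PC=0: INC 1 -> ACC=1
Event 14 (EXEC): [IRQ0] PC=1: INC 2 -> ACC=3
Event 15 (EXEC): [IRQ0] PC=2: IRET -> resume IRQ0 at PC=0 (depth now 1)
Event 16 (EXEC): [IRQ0] PC=0: INC 1 -> ACC=4
Event 17 (EXEC): [IRQ0] PC=1: INC 2 -> ACC=6
Event 18 (EXEC): [IRQ0] PC=2: IRET -> resume MAIN at PC=2 (depth now 0)
Event 19 (EXEC): [MAIN] PC=2: INC 3 -> ACC=9
Event 20 (EXEC): [MAIN] PC=3: INC 1 -> ACC=10
Event 21 (EXEC): [MAIN] PC=4: HALT

Answer: 10 MAIN 0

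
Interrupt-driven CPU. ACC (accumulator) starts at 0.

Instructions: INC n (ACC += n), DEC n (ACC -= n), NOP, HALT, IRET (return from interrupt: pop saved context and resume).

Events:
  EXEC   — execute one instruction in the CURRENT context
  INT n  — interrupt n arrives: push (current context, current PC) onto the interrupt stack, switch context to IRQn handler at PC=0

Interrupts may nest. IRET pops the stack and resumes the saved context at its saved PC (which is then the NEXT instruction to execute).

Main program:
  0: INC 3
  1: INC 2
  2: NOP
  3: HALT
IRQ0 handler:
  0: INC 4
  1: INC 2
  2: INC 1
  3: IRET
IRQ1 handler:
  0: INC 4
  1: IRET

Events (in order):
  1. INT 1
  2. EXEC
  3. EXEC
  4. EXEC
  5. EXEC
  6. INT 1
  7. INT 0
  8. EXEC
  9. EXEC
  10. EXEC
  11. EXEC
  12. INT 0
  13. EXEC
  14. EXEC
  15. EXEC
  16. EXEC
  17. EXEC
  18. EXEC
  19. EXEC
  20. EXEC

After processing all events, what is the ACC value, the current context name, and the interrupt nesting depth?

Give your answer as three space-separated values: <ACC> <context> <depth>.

Event 1 (INT 1): INT 1 arrives: push (MAIN, PC=0), enter IRQ1 at PC=0 (depth now 1)
Event 2 (EXEC): [IRQ1] PC=0: INC 4 -> ACC=4
Event 3 (EXEC): [IRQ1] PC=1: IRET -> resume MAIN at PC=0 (depth now 0)
Event 4 (EXEC): [MAIN] PC=0: INC 3 -> ACC=7
Event 5 (EXEC): [MAIN] PC=1: INC 2 -> ACC=9
Event 6 (INT 1): INT 1 arrives: push (MAIN, PC=2), enter IRQ1 at PC=0 (depth now 1)
Event 7 (INT 0): INT 0 arrives: push (IRQ1, PC=0), enter IRQ0 at PC=0 (depth now 2)
Event 8 (EXEC): [IRQ0] PC=0: INC 4 -> ACC=13
Event 9 (EXEC): [IRQ0] PC=1: INC 2 -> ACC=15
Event 10 (EXEC): [IRQ0] PC=2: INC 1 -> ACC=16
Event 11 (EXEC): [IRQ0] PC=3: IRET -> resume IRQ1 at PC=0 (depth now 1)
Event 12 (INT 0): INT 0 arrives: push (IRQ1, PC=0), enter IRQ0 at PC=0 (depth now 2)
Event 13 (EXEC): [IRQ0] PC=0: INC 4 -> ACC=20
Event 14 (EXEC): [IRQ0] PC=1: INC 2 -> ACC=22
Event 15 (EXEC): [IRQ0] PC=2: INC 1 -> ACC=23
Event 16 (EXEC): [IRQ0] PC=3: IRET -> resume IRQ1 at PC=0 (depth now 1)
Event 17 (EXEC): [IRQ1] PC=0: INC 4 -> ACC=27
Event 18 (EXEC): [IRQ1] PC=1: IRET -> resume MAIN at PC=2 (depth now 0)
Event 19 (EXEC): [MAIN] PC=2: NOP
Event 20 (EXEC): [MAIN] PC=3: HALT

Answer: 27 MAIN 0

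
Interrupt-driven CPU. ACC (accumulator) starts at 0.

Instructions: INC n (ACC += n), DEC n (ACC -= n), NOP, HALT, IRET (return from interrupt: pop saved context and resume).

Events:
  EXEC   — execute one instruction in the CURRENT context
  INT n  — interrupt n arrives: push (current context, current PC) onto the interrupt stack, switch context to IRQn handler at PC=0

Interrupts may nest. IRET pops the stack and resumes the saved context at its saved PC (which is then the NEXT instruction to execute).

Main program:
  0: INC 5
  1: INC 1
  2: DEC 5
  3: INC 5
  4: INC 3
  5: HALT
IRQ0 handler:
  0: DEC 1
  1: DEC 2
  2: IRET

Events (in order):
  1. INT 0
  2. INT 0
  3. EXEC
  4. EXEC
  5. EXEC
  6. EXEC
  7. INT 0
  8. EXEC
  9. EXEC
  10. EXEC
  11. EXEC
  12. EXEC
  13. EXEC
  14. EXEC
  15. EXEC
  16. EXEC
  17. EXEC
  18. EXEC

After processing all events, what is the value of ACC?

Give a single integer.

Answer: 0

Derivation:
Event 1 (INT 0): INT 0 arrives: push (MAIN, PC=0), enter IRQ0 at PC=0 (depth now 1)
Event 2 (INT 0): INT 0 arrives: push (IRQ0, PC=0), enter IRQ0 at PC=0 (depth now 2)
Event 3 (EXEC): [IRQ0] PC=0: DEC 1 -> ACC=-1
Event 4 (EXEC): [IRQ0] PC=1: DEC 2 -> ACC=-3
Event 5 (EXEC): [IRQ0] PC=2: IRET -> resume IRQ0 at PC=0 (depth now 1)
Event 6 (EXEC): [IRQ0] PC=0: DEC 1 -> ACC=-4
Event 7 (INT 0): INT 0 arrives: push (IRQ0, PC=1), enter IRQ0 at PC=0 (depth now 2)
Event 8 (EXEC): [IRQ0] PC=0: DEC 1 -> ACC=-5
Event 9 (EXEC): [IRQ0] PC=1: DEC 2 -> ACC=-7
Event 10 (EXEC): [IRQ0] PC=2: IRET -> resume IRQ0 at PC=1 (depth now 1)
Event 11 (EXEC): [IRQ0] PC=1: DEC 2 -> ACC=-9
Event 12 (EXEC): [IRQ0] PC=2: IRET -> resume MAIN at PC=0 (depth now 0)
Event 13 (EXEC): [MAIN] PC=0: INC 5 -> ACC=-4
Event 14 (EXEC): [MAIN] PC=1: INC 1 -> ACC=-3
Event 15 (EXEC): [MAIN] PC=2: DEC 5 -> ACC=-8
Event 16 (EXEC): [MAIN] PC=3: INC 5 -> ACC=-3
Event 17 (EXEC): [MAIN] PC=4: INC 3 -> ACC=0
Event 18 (EXEC): [MAIN] PC=5: HALT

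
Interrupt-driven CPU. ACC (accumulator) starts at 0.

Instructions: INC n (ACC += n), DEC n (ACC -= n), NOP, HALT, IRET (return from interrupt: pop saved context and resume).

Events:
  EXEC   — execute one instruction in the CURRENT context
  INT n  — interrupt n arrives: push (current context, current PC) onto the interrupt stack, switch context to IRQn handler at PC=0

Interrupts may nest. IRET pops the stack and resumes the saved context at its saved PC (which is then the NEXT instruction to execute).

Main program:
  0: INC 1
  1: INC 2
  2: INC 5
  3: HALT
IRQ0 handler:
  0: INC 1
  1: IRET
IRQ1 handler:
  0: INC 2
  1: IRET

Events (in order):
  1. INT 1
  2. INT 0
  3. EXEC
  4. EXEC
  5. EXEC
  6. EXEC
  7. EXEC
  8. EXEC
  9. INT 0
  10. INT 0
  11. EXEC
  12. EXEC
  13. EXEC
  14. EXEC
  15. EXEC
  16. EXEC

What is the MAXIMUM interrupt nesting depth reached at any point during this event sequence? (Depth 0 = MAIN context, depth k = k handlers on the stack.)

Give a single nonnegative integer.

Event 1 (INT 1): INT 1 arrives: push (MAIN, PC=0), enter IRQ1 at PC=0 (depth now 1) [depth=1]
Event 2 (INT 0): INT 0 arrives: push (IRQ1, PC=0), enter IRQ0 at PC=0 (depth now 2) [depth=2]
Event 3 (EXEC): [IRQ0] PC=0: INC 1 -> ACC=1 [depth=2]
Event 4 (EXEC): [IRQ0] PC=1: IRET -> resume IRQ1 at PC=0 (depth now 1) [depth=1]
Event 5 (EXEC): [IRQ1] PC=0: INC 2 -> ACC=3 [depth=1]
Event 6 (EXEC): [IRQ1] PC=1: IRET -> resume MAIN at PC=0 (depth now 0) [depth=0]
Event 7 (EXEC): [MAIN] PC=0: INC 1 -> ACC=4 [depth=0]
Event 8 (EXEC): [MAIN] PC=1: INC 2 -> ACC=6 [depth=0]
Event 9 (INT 0): INT 0 arrives: push (MAIN, PC=2), enter IRQ0 at PC=0 (depth now 1) [depth=1]
Event 10 (INT 0): INT 0 arrives: push (IRQ0, PC=0), enter IRQ0 at PC=0 (depth now 2) [depth=2]
Event 11 (EXEC): [IRQ0] PC=0: INC 1 -> ACC=7 [depth=2]
Event 12 (EXEC): [IRQ0] PC=1: IRET -> resume IRQ0 at PC=0 (depth now 1) [depth=1]
Event 13 (EXEC): [IRQ0] PC=0: INC 1 -> ACC=8 [depth=1]
Event 14 (EXEC): [IRQ0] PC=1: IRET -> resume MAIN at PC=2 (depth now 0) [depth=0]
Event 15 (EXEC): [MAIN] PC=2: INC 5 -> ACC=13 [depth=0]
Event 16 (EXEC): [MAIN] PC=3: HALT [depth=0]
Max depth observed: 2

Answer: 2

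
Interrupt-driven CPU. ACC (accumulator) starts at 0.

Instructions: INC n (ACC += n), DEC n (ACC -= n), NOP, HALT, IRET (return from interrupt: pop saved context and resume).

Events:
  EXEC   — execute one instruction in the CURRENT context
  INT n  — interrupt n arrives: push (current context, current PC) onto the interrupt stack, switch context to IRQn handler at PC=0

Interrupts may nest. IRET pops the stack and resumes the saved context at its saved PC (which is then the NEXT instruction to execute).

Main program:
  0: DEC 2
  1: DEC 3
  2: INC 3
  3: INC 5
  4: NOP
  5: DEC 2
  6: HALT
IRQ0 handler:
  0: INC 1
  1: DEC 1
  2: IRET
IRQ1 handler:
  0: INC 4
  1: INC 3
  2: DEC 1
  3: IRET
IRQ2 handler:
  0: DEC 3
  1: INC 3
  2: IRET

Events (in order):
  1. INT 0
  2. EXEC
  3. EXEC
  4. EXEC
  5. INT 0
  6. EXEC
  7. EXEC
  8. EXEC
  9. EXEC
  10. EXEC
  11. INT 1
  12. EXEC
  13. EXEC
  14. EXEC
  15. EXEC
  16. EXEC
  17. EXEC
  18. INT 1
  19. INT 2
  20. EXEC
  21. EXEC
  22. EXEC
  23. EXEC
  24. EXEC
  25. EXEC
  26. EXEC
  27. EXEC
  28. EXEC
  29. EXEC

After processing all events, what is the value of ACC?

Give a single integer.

Event 1 (INT 0): INT 0 arrives: push (MAIN, PC=0), enter IRQ0 at PC=0 (depth now 1)
Event 2 (EXEC): [IRQ0] PC=0: INC 1 -> ACC=1
Event 3 (EXEC): [IRQ0] PC=1: DEC 1 -> ACC=0
Event 4 (EXEC): [IRQ0] PC=2: IRET -> resume MAIN at PC=0 (depth now 0)
Event 5 (INT 0): INT 0 arrives: push (MAIN, PC=0), enter IRQ0 at PC=0 (depth now 1)
Event 6 (EXEC): [IRQ0] PC=0: INC 1 -> ACC=1
Event 7 (EXEC): [IRQ0] PC=1: DEC 1 -> ACC=0
Event 8 (EXEC): [IRQ0] PC=2: IRET -> resume MAIN at PC=0 (depth now 0)
Event 9 (EXEC): [MAIN] PC=0: DEC 2 -> ACC=-2
Event 10 (EXEC): [MAIN] PC=1: DEC 3 -> ACC=-5
Event 11 (INT 1): INT 1 arrives: push (MAIN, PC=2), enter IRQ1 at PC=0 (depth now 1)
Event 12 (EXEC): [IRQ1] PC=0: INC 4 -> ACC=-1
Event 13 (EXEC): [IRQ1] PC=1: INC 3 -> ACC=2
Event 14 (EXEC): [IRQ1] PC=2: DEC 1 -> ACC=1
Event 15 (EXEC): [IRQ1] PC=3: IRET -> resume MAIN at PC=2 (depth now 0)
Event 16 (EXEC): [MAIN] PC=2: INC 3 -> ACC=4
Event 17 (EXEC): [MAIN] PC=3: INC 5 -> ACC=9
Event 18 (INT 1): INT 1 arrives: push (MAIN, PC=4), enter IRQ1 at PC=0 (depth now 1)
Event 19 (INT 2): INT 2 arrives: push (IRQ1, PC=0), enter IRQ2 at PC=0 (depth now 2)
Event 20 (EXEC): [IRQ2] PC=0: DEC 3 -> ACC=6
Event 21 (EXEC): [IRQ2] PC=1: INC 3 -> ACC=9
Event 22 (EXEC): [IRQ2] PC=2: IRET -> resume IRQ1 at PC=0 (depth now 1)
Event 23 (EXEC): [IRQ1] PC=0: INC 4 -> ACC=13
Event 24 (EXEC): [IRQ1] PC=1: INC 3 -> ACC=16
Event 25 (EXEC): [IRQ1] PC=2: DEC 1 -> ACC=15
Event 26 (EXEC): [IRQ1] PC=3: IRET -> resume MAIN at PC=4 (depth now 0)
Event 27 (EXEC): [MAIN] PC=4: NOP
Event 28 (EXEC): [MAIN] PC=5: DEC 2 -> ACC=13
Event 29 (EXEC): [MAIN] PC=6: HALT

Answer: 13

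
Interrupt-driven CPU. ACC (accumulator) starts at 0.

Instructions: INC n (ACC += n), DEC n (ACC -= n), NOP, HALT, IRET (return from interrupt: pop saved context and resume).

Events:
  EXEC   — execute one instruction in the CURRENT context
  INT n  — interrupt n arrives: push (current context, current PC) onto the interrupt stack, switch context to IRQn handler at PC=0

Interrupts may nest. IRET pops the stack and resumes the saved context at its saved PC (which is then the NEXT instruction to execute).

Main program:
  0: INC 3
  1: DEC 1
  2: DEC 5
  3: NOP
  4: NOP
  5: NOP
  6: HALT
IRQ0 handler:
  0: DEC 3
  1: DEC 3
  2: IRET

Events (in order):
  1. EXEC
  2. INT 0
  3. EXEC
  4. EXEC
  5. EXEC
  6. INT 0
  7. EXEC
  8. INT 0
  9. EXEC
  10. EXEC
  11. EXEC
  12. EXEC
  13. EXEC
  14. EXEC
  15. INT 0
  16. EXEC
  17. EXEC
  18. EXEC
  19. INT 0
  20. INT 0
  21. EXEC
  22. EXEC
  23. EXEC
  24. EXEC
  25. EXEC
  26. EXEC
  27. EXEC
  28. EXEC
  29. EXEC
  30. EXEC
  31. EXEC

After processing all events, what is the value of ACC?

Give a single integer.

Event 1 (EXEC): [MAIN] PC=0: INC 3 -> ACC=3
Event 2 (INT 0): INT 0 arrives: push (MAIN, PC=1), enter IRQ0 at PC=0 (depth now 1)
Event 3 (EXEC): [IRQ0] PC=0: DEC 3 -> ACC=0
Event 4 (EXEC): [IRQ0] PC=1: DEC 3 -> ACC=-3
Event 5 (EXEC): [IRQ0] PC=2: IRET -> resume MAIN at PC=1 (depth now 0)
Event 6 (INT 0): INT 0 arrives: push (MAIN, PC=1), enter IRQ0 at PC=0 (depth now 1)
Event 7 (EXEC): [IRQ0] PC=0: DEC 3 -> ACC=-6
Event 8 (INT 0): INT 0 arrives: push (IRQ0, PC=1), enter IRQ0 at PC=0 (depth now 2)
Event 9 (EXEC): [IRQ0] PC=0: DEC 3 -> ACC=-9
Event 10 (EXEC): [IRQ0] PC=1: DEC 3 -> ACC=-12
Event 11 (EXEC): [IRQ0] PC=2: IRET -> resume IRQ0 at PC=1 (depth now 1)
Event 12 (EXEC): [IRQ0] PC=1: DEC 3 -> ACC=-15
Event 13 (EXEC): [IRQ0] PC=2: IRET -> resume MAIN at PC=1 (depth now 0)
Event 14 (EXEC): [MAIN] PC=1: DEC 1 -> ACC=-16
Event 15 (INT 0): INT 0 arrives: push (MAIN, PC=2), enter IRQ0 at PC=0 (depth now 1)
Event 16 (EXEC): [IRQ0] PC=0: DEC 3 -> ACC=-19
Event 17 (EXEC): [IRQ0] PC=1: DEC 3 -> ACC=-22
Event 18 (EXEC): [IRQ0] PC=2: IRET -> resume MAIN at PC=2 (depth now 0)
Event 19 (INT 0): INT 0 arrives: push (MAIN, PC=2), enter IRQ0 at PC=0 (depth now 1)
Event 20 (INT 0): INT 0 arrives: push (IRQ0, PC=0), enter IRQ0 at PC=0 (depth now 2)
Event 21 (EXEC): [IRQ0] PC=0: DEC 3 -> ACC=-25
Event 22 (EXEC): [IRQ0] PC=1: DEC 3 -> ACC=-28
Event 23 (EXEC): [IRQ0] PC=2: IRET -> resume IRQ0 at PC=0 (depth now 1)
Event 24 (EXEC): [IRQ0] PC=0: DEC 3 -> ACC=-31
Event 25 (EXEC): [IRQ0] PC=1: DEC 3 -> ACC=-34
Event 26 (EXEC): [IRQ0] PC=2: IRET -> resume MAIN at PC=2 (depth now 0)
Event 27 (EXEC): [MAIN] PC=2: DEC 5 -> ACC=-39
Event 28 (EXEC): [MAIN] PC=3: NOP
Event 29 (EXEC): [MAIN] PC=4: NOP
Event 30 (EXEC): [MAIN] PC=5: NOP
Event 31 (EXEC): [MAIN] PC=6: HALT

Answer: -39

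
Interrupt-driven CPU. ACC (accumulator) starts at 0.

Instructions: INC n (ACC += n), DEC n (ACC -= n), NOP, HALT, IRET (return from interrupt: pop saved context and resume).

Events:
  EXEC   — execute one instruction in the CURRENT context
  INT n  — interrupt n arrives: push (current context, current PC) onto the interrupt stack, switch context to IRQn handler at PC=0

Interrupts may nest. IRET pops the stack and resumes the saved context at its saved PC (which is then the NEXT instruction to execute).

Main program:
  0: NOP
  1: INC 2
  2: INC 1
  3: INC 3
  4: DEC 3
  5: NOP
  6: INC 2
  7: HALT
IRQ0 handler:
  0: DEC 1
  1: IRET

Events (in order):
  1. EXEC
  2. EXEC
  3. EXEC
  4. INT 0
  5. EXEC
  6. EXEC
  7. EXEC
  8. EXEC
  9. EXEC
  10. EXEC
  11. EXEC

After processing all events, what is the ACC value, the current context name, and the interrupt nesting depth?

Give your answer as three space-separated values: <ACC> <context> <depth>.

Answer: 4 MAIN 0

Derivation:
Event 1 (EXEC): [MAIN] PC=0: NOP
Event 2 (EXEC): [MAIN] PC=1: INC 2 -> ACC=2
Event 3 (EXEC): [MAIN] PC=2: INC 1 -> ACC=3
Event 4 (INT 0): INT 0 arrives: push (MAIN, PC=3), enter IRQ0 at PC=0 (depth now 1)
Event 5 (EXEC): [IRQ0] PC=0: DEC 1 -> ACC=2
Event 6 (EXEC): [IRQ0] PC=1: IRET -> resume MAIN at PC=3 (depth now 0)
Event 7 (EXEC): [MAIN] PC=3: INC 3 -> ACC=5
Event 8 (EXEC): [MAIN] PC=4: DEC 3 -> ACC=2
Event 9 (EXEC): [MAIN] PC=5: NOP
Event 10 (EXEC): [MAIN] PC=6: INC 2 -> ACC=4
Event 11 (EXEC): [MAIN] PC=7: HALT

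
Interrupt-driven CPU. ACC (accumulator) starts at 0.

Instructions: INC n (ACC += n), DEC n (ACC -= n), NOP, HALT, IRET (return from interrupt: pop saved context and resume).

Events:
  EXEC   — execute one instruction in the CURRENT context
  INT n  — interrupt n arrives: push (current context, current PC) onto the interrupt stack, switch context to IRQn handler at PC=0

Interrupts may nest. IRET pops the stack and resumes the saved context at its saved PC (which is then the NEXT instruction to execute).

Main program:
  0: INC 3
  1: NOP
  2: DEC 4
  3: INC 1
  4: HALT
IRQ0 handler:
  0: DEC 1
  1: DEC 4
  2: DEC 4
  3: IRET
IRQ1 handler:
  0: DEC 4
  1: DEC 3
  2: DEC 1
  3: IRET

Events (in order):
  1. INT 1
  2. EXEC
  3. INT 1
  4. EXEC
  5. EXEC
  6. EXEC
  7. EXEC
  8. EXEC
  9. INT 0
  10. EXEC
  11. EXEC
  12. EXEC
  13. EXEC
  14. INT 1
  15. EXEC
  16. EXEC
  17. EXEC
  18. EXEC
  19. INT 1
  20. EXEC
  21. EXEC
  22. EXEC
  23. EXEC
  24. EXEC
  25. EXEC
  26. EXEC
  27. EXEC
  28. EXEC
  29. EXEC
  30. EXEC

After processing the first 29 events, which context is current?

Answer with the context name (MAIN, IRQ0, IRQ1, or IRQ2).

Event 1 (INT 1): INT 1 arrives: push (MAIN, PC=0), enter IRQ1 at PC=0 (depth now 1)
Event 2 (EXEC): [IRQ1] PC=0: DEC 4 -> ACC=-4
Event 3 (INT 1): INT 1 arrives: push (IRQ1, PC=1), enter IRQ1 at PC=0 (depth now 2)
Event 4 (EXEC): [IRQ1] PC=0: DEC 4 -> ACC=-8
Event 5 (EXEC): [IRQ1] PC=1: DEC 3 -> ACC=-11
Event 6 (EXEC): [IRQ1] PC=2: DEC 1 -> ACC=-12
Event 7 (EXEC): [IRQ1] PC=3: IRET -> resume IRQ1 at PC=1 (depth now 1)
Event 8 (EXEC): [IRQ1] PC=1: DEC 3 -> ACC=-15
Event 9 (INT 0): INT 0 arrives: push (IRQ1, PC=2), enter IRQ0 at PC=0 (depth now 2)
Event 10 (EXEC): [IRQ0] PC=0: DEC 1 -> ACC=-16
Event 11 (EXEC): [IRQ0] PC=1: DEC 4 -> ACC=-20
Event 12 (EXEC): [IRQ0] PC=2: DEC 4 -> ACC=-24
Event 13 (EXEC): [IRQ0] PC=3: IRET -> resume IRQ1 at PC=2 (depth now 1)
Event 14 (INT 1): INT 1 arrives: push (IRQ1, PC=2), enter IRQ1 at PC=0 (depth now 2)
Event 15 (EXEC): [IRQ1] PC=0: DEC 4 -> ACC=-28
Event 16 (EXEC): [IRQ1] PC=1: DEC 3 -> ACC=-31
Event 17 (EXEC): [IRQ1] PC=2: DEC 1 -> ACC=-32
Event 18 (EXEC): [IRQ1] PC=3: IRET -> resume IRQ1 at PC=2 (depth now 1)
Event 19 (INT 1): INT 1 arrives: push (IRQ1, PC=2), enter IRQ1 at PC=0 (depth now 2)
Event 20 (EXEC): [IRQ1] PC=0: DEC 4 -> ACC=-36
Event 21 (EXEC): [IRQ1] PC=1: DEC 3 -> ACC=-39
Event 22 (EXEC): [IRQ1] PC=2: DEC 1 -> ACC=-40
Event 23 (EXEC): [IRQ1] PC=3: IRET -> resume IRQ1 at PC=2 (depth now 1)
Event 24 (EXEC): [IRQ1] PC=2: DEC 1 -> ACC=-41
Event 25 (EXEC): [IRQ1] PC=3: IRET -> resume MAIN at PC=0 (depth now 0)
Event 26 (EXEC): [MAIN] PC=0: INC 3 -> ACC=-38
Event 27 (EXEC): [MAIN] PC=1: NOP
Event 28 (EXEC): [MAIN] PC=2: DEC 4 -> ACC=-42
Event 29 (EXEC): [MAIN] PC=3: INC 1 -> ACC=-41

Answer: MAIN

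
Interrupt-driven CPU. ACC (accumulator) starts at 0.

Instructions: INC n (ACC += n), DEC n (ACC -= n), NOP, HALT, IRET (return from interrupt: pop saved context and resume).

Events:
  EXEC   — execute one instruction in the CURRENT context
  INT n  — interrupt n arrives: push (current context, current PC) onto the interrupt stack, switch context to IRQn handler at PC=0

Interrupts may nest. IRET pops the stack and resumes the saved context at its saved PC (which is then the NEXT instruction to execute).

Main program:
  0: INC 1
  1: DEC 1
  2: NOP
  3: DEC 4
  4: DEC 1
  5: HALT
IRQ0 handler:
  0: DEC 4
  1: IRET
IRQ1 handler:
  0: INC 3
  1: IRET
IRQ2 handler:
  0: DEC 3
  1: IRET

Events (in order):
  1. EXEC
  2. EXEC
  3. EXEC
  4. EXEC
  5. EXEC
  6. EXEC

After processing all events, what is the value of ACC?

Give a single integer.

Event 1 (EXEC): [MAIN] PC=0: INC 1 -> ACC=1
Event 2 (EXEC): [MAIN] PC=1: DEC 1 -> ACC=0
Event 3 (EXEC): [MAIN] PC=2: NOP
Event 4 (EXEC): [MAIN] PC=3: DEC 4 -> ACC=-4
Event 5 (EXEC): [MAIN] PC=4: DEC 1 -> ACC=-5
Event 6 (EXEC): [MAIN] PC=5: HALT

Answer: -5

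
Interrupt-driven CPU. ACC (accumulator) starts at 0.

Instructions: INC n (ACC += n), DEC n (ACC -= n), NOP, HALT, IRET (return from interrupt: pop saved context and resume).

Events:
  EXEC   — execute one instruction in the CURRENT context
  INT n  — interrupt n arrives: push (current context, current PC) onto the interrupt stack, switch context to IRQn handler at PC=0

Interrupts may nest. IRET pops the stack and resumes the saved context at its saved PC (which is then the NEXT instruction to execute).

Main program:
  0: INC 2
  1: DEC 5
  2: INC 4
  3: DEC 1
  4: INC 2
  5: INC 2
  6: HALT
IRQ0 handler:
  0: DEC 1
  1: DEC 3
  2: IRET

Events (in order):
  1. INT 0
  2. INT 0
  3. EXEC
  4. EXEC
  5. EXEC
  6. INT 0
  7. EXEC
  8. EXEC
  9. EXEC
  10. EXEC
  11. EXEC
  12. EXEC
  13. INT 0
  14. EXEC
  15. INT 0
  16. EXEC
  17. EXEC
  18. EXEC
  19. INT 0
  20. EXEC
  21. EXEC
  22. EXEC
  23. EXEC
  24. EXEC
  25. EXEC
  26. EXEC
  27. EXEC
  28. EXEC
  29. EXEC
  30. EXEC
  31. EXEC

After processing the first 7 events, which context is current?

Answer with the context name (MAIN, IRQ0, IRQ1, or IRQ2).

Event 1 (INT 0): INT 0 arrives: push (MAIN, PC=0), enter IRQ0 at PC=0 (depth now 1)
Event 2 (INT 0): INT 0 arrives: push (IRQ0, PC=0), enter IRQ0 at PC=0 (depth now 2)
Event 3 (EXEC): [IRQ0] PC=0: DEC 1 -> ACC=-1
Event 4 (EXEC): [IRQ0] PC=1: DEC 3 -> ACC=-4
Event 5 (EXEC): [IRQ0] PC=2: IRET -> resume IRQ0 at PC=0 (depth now 1)
Event 6 (INT 0): INT 0 arrives: push (IRQ0, PC=0), enter IRQ0 at PC=0 (depth now 2)
Event 7 (EXEC): [IRQ0] PC=0: DEC 1 -> ACC=-5

Answer: IRQ0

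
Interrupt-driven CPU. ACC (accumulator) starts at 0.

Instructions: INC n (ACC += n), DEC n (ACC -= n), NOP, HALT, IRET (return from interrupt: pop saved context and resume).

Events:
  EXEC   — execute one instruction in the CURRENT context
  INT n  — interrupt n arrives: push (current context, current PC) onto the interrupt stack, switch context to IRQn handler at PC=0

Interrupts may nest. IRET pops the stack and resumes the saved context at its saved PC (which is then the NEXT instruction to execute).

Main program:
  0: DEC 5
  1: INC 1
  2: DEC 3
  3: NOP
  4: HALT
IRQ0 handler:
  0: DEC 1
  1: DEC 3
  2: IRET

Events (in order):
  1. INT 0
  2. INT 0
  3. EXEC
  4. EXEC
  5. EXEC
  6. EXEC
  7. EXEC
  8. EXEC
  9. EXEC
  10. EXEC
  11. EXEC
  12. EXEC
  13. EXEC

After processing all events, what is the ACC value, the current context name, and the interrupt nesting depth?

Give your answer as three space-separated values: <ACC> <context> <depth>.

Answer: -15 MAIN 0

Derivation:
Event 1 (INT 0): INT 0 arrives: push (MAIN, PC=0), enter IRQ0 at PC=0 (depth now 1)
Event 2 (INT 0): INT 0 arrives: push (IRQ0, PC=0), enter IRQ0 at PC=0 (depth now 2)
Event 3 (EXEC): [IRQ0] PC=0: DEC 1 -> ACC=-1
Event 4 (EXEC): [IRQ0] PC=1: DEC 3 -> ACC=-4
Event 5 (EXEC): [IRQ0] PC=2: IRET -> resume IRQ0 at PC=0 (depth now 1)
Event 6 (EXEC): [IRQ0] PC=0: DEC 1 -> ACC=-5
Event 7 (EXEC): [IRQ0] PC=1: DEC 3 -> ACC=-8
Event 8 (EXEC): [IRQ0] PC=2: IRET -> resume MAIN at PC=0 (depth now 0)
Event 9 (EXEC): [MAIN] PC=0: DEC 5 -> ACC=-13
Event 10 (EXEC): [MAIN] PC=1: INC 1 -> ACC=-12
Event 11 (EXEC): [MAIN] PC=2: DEC 3 -> ACC=-15
Event 12 (EXEC): [MAIN] PC=3: NOP
Event 13 (EXEC): [MAIN] PC=4: HALT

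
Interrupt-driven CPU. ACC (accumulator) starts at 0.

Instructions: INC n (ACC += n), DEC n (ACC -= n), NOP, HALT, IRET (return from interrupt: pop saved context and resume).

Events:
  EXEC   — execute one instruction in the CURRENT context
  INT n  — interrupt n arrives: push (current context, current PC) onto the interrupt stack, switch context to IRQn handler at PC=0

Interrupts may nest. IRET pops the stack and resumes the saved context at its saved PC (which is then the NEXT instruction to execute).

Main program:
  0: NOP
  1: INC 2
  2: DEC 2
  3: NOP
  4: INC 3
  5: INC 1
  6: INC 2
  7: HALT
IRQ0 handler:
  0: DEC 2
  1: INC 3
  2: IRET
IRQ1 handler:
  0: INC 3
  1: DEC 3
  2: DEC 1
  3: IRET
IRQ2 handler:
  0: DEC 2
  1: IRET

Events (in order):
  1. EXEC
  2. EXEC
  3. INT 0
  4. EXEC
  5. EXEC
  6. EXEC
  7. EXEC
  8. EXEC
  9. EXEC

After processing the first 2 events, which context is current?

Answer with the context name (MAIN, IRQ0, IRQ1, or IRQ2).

Event 1 (EXEC): [MAIN] PC=0: NOP
Event 2 (EXEC): [MAIN] PC=1: INC 2 -> ACC=2

Answer: MAIN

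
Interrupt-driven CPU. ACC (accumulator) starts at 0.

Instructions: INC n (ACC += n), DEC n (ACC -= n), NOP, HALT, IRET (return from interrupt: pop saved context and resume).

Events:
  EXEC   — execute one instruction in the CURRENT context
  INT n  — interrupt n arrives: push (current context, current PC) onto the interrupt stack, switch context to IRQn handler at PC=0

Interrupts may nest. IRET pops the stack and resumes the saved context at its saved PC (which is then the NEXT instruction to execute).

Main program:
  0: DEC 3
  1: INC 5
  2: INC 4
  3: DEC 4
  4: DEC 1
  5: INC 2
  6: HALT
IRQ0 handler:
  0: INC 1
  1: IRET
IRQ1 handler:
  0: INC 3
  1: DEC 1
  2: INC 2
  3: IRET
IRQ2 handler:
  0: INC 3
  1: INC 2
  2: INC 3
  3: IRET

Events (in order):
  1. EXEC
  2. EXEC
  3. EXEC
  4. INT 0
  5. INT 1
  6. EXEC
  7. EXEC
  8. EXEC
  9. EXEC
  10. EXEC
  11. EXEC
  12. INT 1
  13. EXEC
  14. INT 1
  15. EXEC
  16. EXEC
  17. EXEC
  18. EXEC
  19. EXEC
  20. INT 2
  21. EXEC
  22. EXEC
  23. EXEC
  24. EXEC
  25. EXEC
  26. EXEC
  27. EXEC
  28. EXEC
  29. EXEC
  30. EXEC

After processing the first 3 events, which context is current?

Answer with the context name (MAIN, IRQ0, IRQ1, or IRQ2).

Event 1 (EXEC): [MAIN] PC=0: DEC 3 -> ACC=-3
Event 2 (EXEC): [MAIN] PC=1: INC 5 -> ACC=2
Event 3 (EXEC): [MAIN] PC=2: INC 4 -> ACC=6

Answer: MAIN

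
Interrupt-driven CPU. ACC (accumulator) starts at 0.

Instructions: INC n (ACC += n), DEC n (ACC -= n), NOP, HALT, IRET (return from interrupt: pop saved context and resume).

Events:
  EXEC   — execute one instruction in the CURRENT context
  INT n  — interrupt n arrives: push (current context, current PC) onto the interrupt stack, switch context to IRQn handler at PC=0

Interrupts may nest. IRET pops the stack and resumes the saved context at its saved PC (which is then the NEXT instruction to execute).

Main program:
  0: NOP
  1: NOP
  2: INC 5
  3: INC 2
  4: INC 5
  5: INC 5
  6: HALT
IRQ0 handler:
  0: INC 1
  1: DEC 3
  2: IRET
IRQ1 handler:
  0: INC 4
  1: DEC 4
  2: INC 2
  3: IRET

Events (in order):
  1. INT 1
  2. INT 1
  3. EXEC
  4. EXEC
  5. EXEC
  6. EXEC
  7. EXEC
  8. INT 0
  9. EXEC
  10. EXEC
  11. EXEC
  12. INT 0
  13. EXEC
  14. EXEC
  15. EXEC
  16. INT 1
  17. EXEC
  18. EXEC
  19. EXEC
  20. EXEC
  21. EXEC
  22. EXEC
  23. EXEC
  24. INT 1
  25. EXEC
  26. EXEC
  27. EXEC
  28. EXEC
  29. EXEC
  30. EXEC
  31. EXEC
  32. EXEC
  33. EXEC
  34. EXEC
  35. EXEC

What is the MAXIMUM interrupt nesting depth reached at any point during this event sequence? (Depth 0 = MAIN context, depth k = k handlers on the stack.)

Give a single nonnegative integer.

Event 1 (INT 1): INT 1 arrives: push (MAIN, PC=0), enter IRQ1 at PC=0 (depth now 1) [depth=1]
Event 2 (INT 1): INT 1 arrives: push (IRQ1, PC=0), enter IRQ1 at PC=0 (depth now 2) [depth=2]
Event 3 (EXEC): [IRQ1] PC=0: INC 4 -> ACC=4 [depth=2]
Event 4 (EXEC): [IRQ1] PC=1: DEC 4 -> ACC=0 [depth=2]
Event 5 (EXEC): [IRQ1] PC=2: INC 2 -> ACC=2 [depth=2]
Event 6 (EXEC): [IRQ1] PC=3: IRET -> resume IRQ1 at PC=0 (depth now 1) [depth=1]
Event 7 (EXEC): [IRQ1] PC=0: INC 4 -> ACC=6 [depth=1]
Event 8 (INT 0): INT 0 arrives: push (IRQ1, PC=1), enter IRQ0 at PC=0 (depth now 2) [depth=2]
Event 9 (EXEC): [IRQ0] PC=0: INC 1 -> ACC=7 [depth=2]
Event 10 (EXEC): [IRQ0] PC=1: DEC 3 -> ACC=4 [depth=2]
Event 11 (EXEC): [IRQ0] PC=2: IRET -> resume IRQ1 at PC=1 (depth now 1) [depth=1]
Event 12 (INT 0): INT 0 arrives: push (IRQ1, PC=1), enter IRQ0 at PC=0 (depth now 2) [depth=2]
Event 13 (EXEC): [IRQ0] PC=0: INC 1 -> ACC=5 [depth=2]
Event 14 (EXEC): [IRQ0] PC=1: DEC 3 -> ACC=2 [depth=2]
Event 15 (EXEC): [IRQ0] PC=2: IRET -> resume IRQ1 at PC=1 (depth now 1) [depth=1]
Event 16 (INT 1): INT 1 arrives: push (IRQ1, PC=1), enter IRQ1 at PC=0 (depth now 2) [depth=2]
Event 17 (EXEC): [IRQ1] PC=0: INC 4 -> ACC=6 [depth=2]
Event 18 (EXEC): [IRQ1] PC=1: DEC 4 -> ACC=2 [depth=2]
Event 19 (EXEC): [IRQ1] PC=2: INC 2 -> ACC=4 [depth=2]
Event 20 (EXEC): [IRQ1] PC=3: IRET -> resume IRQ1 at PC=1 (depth now 1) [depth=1]
Event 21 (EXEC): [IRQ1] PC=1: DEC 4 -> ACC=0 [depth=1]
Event 22 (EXEC): [IRQ1] PC=2: INC 2 -> ACC=2 [depth=1]
Event 23 (EXEC): [IRQ1] PC=3: IRET -> resume MAIN at PC=0 (depth now 0) [depth=0]
Event 24 (INT 1): INT 1 arrives: push (MAIN, PC=0), enter IRQ1 at PC=0 (depth now 1) [depth=1]
Event 25 (EXEC): [IRQ1] PC=0: INC 4 -> ACC=6 [depth=1]
Event 26 (EXEC): [IRQ1] PC=1: DEC 4 -> ACC=2 [depth=1]
Event 27 (EXEC): [IRQ1] PC=2: INC 2 -> ACC=4 [depth=1]
Event 28 (EXEC): [IRQ1] PC=3: IRET -> resume MAIN at PC=0 (depth now 0) [depth=0]
Event 29 (EXEC): [MAIN] PC=0: NOP [depth=0]
Event 30 (EXEC): [MAIN] PC=1: NOP [depth=0]
Event 31 (EXEC): [MAIN] PC=2: INC 5 -> ACC=9 [depth=0]
Event 32 (EXEC): [MAIN] PC=3: INC 2 -> ACC=11 [depth=0]
Event 33 (EXEC): [MAIN] PC=4: INC 5 -> ACC=16 [depth=0]
Event 34 (EXEC): [MAIN] PC=5: INC 5 -> ACC=21 [depth=0]
Event 35 (EXEC): [MAIN] PC=6: HALT [depth=0]
Max depth observed: 2

Answer: 2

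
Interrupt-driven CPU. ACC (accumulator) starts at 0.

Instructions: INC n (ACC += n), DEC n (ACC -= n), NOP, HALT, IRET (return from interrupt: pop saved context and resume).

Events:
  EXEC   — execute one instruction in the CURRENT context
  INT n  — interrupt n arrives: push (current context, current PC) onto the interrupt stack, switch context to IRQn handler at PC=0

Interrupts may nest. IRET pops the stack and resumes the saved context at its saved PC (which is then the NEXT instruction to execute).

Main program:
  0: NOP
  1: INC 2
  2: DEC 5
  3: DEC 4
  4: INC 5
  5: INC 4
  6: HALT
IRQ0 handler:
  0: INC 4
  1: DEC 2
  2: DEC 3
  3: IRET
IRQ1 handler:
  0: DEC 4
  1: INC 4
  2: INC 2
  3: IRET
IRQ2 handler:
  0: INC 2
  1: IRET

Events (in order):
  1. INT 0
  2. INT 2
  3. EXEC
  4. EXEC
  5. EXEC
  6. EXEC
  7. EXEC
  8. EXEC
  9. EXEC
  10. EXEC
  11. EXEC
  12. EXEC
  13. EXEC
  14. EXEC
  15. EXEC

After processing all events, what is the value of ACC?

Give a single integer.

Answer: 3

Derivation:
Event 1 (INT 0): INT 0 arrives: push (MAIN, PC=0), enter IRQ0 at PC=0 (depth now 1)
Event 2 (INT 2): INT 2 arrives: push (IRQ0, PC=0), enter IRQ2 at PC=0 (depth now 2)
Event 3 (EXEC): [IRQ2] PC=0: INC 2 -> ACC=2
Event 4 (EXEC): [IRQ2] PC=1: IRET -> resume IRQ0 at PC=0 (depth now 1)
Event 5 (EXEC): [IRQ0] PC=0: INC 4 -> ACC=6
Event 6 (EXEC): [IRQ0] PC=1: DEC 2 -> ACC=4
Event 7 (EXEC): [IRQ0] PC=2: DEC 3 -> ACC=1
Event 8 (EXEC): [IRQ0] PC=3: IRET -> resume MAIN at PC=0 (depth now 0)
Event 9 (EXEC): [MAIN] PC=0: NOP
Event 10 (EXEC): [MAIN] PC=1: INC 2 -> ACC=3
Event 11 (EXEC): [MAIN] PC=2: DEC 5 -> ACC=-2
Event 12 (EXEC): [MAIN] PC=3: DEC 4 -> ACC=-6
Event 13 (EXEC): [MAIN] PC=4: INC 5 -> ACC=-1
Event 14 (EXEC): [MAIN] PC=5: INC 4 -> ACC=3
Event 15 (EXEC): [MAIN] PC=6: HALT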